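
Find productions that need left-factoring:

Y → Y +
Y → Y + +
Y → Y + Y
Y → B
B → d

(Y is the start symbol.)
Yes, Y has productions with common prefix 'Y +'

Left-factoring is needed when two productions for the same non-terminal
share a common prefix on the right-hand side.

Productions for Y:
  Y → Y +
  Y → Y + +
  Y → Y + Y
  Y → B

Found common prefix 'Y +' in productions for Y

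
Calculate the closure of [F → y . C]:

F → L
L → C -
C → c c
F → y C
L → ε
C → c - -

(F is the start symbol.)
Start with: [F → y . C]
  [F → y . C] has the dot before C: add [C → . c c], [C → . c - -]
No further items can be added.

CLOSURE = { [C → . c - -], [C → . c c], [F → y . C] }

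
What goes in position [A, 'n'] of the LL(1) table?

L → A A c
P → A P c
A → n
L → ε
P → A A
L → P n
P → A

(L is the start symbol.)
A → n

To find M[A, 'n'], we find productions for A where 'n' is in the predict set (PREDICT(N → α) = (FIRST(α) \ {ε}) ∪ (FOLLOW(N) if α ⇒* ε)).

A → n: PREDICT = { 'n' }
  'n' is in predict set, so this production goes in M[A, 'n']

M[A, 'n'] = A → n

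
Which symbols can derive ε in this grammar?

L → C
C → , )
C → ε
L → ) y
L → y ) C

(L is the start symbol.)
{ 'C', 'L' }

A non-terminal is nullable if it can derive ε (the empty string): either it has an ε-production, or it has a production whose right-hand side consists entirely of nullable non-terminals.

ε-productions: C → ε
So C is immediately nullable.
L → C: every symbol on the right is nullable, so L is nullable too.
Every non-terminal is now nullable.
Nullable = { 'C', 'L' }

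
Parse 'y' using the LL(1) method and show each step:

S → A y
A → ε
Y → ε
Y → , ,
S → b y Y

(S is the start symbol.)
LL(1) parsing maintains a stack (initially the start symbol over $) and the input. At each step: if the stack top is a terminal, match it against the current input token; if it is a non-terminal N, replace it with the RHS of M[N, lookahead] (the unique production whose predict set contains the lookahead).

Stack is shown with the top on the left.

Stack  Input  Action
--------------------
S $    y $    output S → A y
A y $  y $    output A → ε
y $    y $    match 'y'
$      $      accept

The string is accepted.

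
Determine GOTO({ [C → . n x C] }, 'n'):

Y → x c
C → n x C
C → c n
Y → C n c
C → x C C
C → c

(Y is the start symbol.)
{ [C → n . x C] }

GOTO(I, 'n') = CLOSURE({ [A → αX.β] : [A → α.Xβ] ∈ I, X = 'n' })

Items with dot before 'n', with the dot advanced:
  [C → . n x C] → [C → n . x C]
Closure adds nothing (no advanced item has the dot before a non-terminal).

GOTO = { [C → n . x C] }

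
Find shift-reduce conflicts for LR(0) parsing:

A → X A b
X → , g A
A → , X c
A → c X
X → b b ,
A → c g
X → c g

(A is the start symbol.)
A shift-reduce conflict occurs when an LR(0) state has both:
  - a complete (reduce) item [A → α .] (dot at the end), and
  - a shift item [B → β . c γ] (dot before a terminal).

Augment with A' → A and build the canonical LR(0) collection (I0 = CLOSURE({[A' → . A]}), then GOTO on every symbol after a dot until no new states appear). It has 19 states:
  I0: { [A → . , X c], [A → . X A b], [A → . c X], [A → . c g], [A' → . A], [X → . , g A], [X → . b b ,], [X → . c g] }  — shift
  I1: { [A → , . X c], [X → , . g A], [X → . , g A], [X → . b b ,], [X → . c g] }  — shift
  I2: { [A' → A .] }  — accept
  I3: { [A → . , X c], [A → . X A b], [A → . c X], [A → . c g], [A → X . A b], [X → . , g A], [X → . b b ,], [X → . c g] }  — shift
  I4: { [X → b . b ,] }  — shift
  I5: { [A → c . X], [A → c . g], [X → . , g A], [X → . b b ,], [X → . c g], [X → c . g] }  — shift
  I6: { [X → , . g A] }  — shift
  I7: { [A → c X .] }  — reduce
  I8: { [X → c . g] }  — shift
  I9: { [A → c g .], [X → c g .] }  — 2 reduces
  I10: { [X → c g .] }  — reduce
  I11: { [A → . , X c], [A → . X A b], [A → . c X], [A → . c g], [X → , g . A], [X → . , g A], [X → . b b ,], [X → . c g] }  — shift
  I12: { [X → , g A .] }  — reduce
  I13: { [X → b b . ,] }  — shift
  I14: { [X → b b , .] }  — reduce
  I15: { [A → X A . b] }  — shift
  I16: { [A → X A b .] }  — reduce
  I17: { [A → , X . c] }  — shift
  I18: { [A → , X c .] }  — reduce

No state contains both a complete item and a shift item.

Answer: No shift-reduce conflicts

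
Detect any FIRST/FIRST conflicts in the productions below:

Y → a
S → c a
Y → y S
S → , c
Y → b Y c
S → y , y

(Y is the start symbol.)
A FIRST/FIRST conflict occurs when two productions N → α and N → β for the same non-terminal have FIRST(α) ∩ FIRST(β) ≠ ∅ (with ε ∈ FIRST of a nullable right-hand side, so two nullable alternatives also conflict).

Productions for Y:
  Y → a: FIRST = { 'a' }
  Y → y S: FIRST = { 'y' }
  Y → b Y c: FIRST = { 'b' }
Productions for S:
  S → c a: FIRST = { 'c' }
  S → , c: FIRST = { ',' }
  S → y , y: FIRST = { 'y' }

All alternatives of each non-terminal have pairwise disjoint FIRST sets.

Answer: No FIRST/FIRST conflicts.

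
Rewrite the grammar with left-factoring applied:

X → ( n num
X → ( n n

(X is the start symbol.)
Left-factoring transforms A → αβ₁ | αβ₂ into A → αA' and A' → β₁ | β₂
(α is the longest common prefix among the alternatives). Repeat until
no nonterminal has two alternatives with a common prefix.

Round 1: X has alternatives sharing prefix '( n'. Introduce X': X → ( n X'
  Add: X' → num
  Add: X' → n

No remaining common prefixes — done.

Resulting grammar:
X → ( n X'
X' → num
X' → n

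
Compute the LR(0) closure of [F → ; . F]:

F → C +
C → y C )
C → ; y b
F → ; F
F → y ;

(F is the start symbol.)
{ [C → . ; y b], [C → . y C )], [F → . ; F], [F → . C +], [F → . y ;], [F → ; . F] }

Start with: [F → ; . F]
  [F → ; . F] has the dot before F: add [F → . C +], [F → . ; F], [F → . y ;]
  [F → . C +] has the dot before C: add [C → . y C )], [C → . ; y b]
No further items can be added.

CLOSURE = { [C → . ; y b], [C → . y C )], [F → . ; F], [F → . C +], [F → . y ;], [F → ; . F] }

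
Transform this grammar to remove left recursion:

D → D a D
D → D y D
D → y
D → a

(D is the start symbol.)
D is directly left-recursive. The standard transformation for
  A → A α₁ | ... | A α_m | β₁ | ... | β_n
is
  A  → β₁ A' | ... | β_n A'
  A' → α₁ A' | ... | α_m A' | ε

D → y becomes D → y D'
D → a becomes D → a D'
D → D a D becomes D' → a D D'
D → D y D becomes D' → y D D'
Add D' → ε

Resulting grammar:
D → y D'
D → a D'
D' → a D D'
D' → y D D'
D' → ε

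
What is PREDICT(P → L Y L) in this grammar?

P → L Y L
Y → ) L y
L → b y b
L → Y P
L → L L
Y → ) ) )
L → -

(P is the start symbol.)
{ ')', '-', 'b' }

PREDICT(P → L Y L) = (FIRST(RHS) \ {ε}) ∪ (FOLLOW(P) if ε ∈ FIRST(RHS), i.e. RHS ⇒* ε)
FIRST(L) = { ')', '-', 'b' }
FIRST(L Y L) = { ')', '-', 'b' }
ε ∉ FIRST(L Y L), so FOLLOW(P) is not added.
PREDICT(P → L Y L) = { ')', '-', 'b' }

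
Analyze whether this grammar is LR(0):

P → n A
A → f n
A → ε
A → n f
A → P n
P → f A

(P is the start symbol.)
A grammar is LR(0) if no state in the canonical LR(0) collection has:
  - both a shift item (dot before a terminal) and a complete item (shift-reduce conflict), or
  - two or more complete items (reduce-reduce conflict; the accept item [P' → P .] counts as a complete item here).

Augment with P' → P and build the canonical LR(0) collection (I0 = CLOSURE({[P' → . P]}), then GOTO on every symbol after a dot until no new states appear). It has 12 states:
  I0: { [P → . f A], [P → . n A], [P' → . P] }  — shift
  I1: { [P' → P .] }  — accept
  I2: { [A → . P n], [A → . f n], [A → . n f], [A → .], [P → . f A], [P → . n A], [P → f . A] }  — shift, reduce
  I3: { [A → . P n], [A → . f n], [A → . n f], [A → .], [P → . f A], [P → . n A], [P → n . A] }  — shift, reduce
  I4: { [P → n A .] }  — reduce
  I5: { [A → P . n] }  — shift
  I6: { [A → . P n], [A → . f n], [A → . n f], [A → .], [A → f . n], [P → . f A], [P → . n A], [P → f . A] }  — shift, reduce
  I7: { [A → . P n], [A → . f n], [A → . n f], [A → .], [A → n . f], [P → . f A], [P → . n A], [P → n . A] }  — shift, reduce
  I8: { [A → . P n], [A → . f n], [A → . n f], [A → .], [A → f . n], [A → n f .], [P → . f A], [P → . n A], [P → f . A] }  — shift, 2 reduces
  I9: { [P → f A .] }  — reduce
  I10: { [A → . P n], [A → . f n], [A → . n f], [A → .], [A → f n .], [A → n . f], [P → . f A], [P → . n A], [P → n . A] }  — shift, 2 reduces
  I11: { [A → P n .] }  — reduce

Conflict in state I2:
  Shift-reduce conflict between [A → .] and [A → . f n]
So the grammar is NOT LR(0).

Answer: No. Shift-reduce conflict between [A → .] and [A → . f n]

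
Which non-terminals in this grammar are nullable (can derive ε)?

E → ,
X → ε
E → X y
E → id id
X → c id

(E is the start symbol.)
{ 'X' }

ε-productions: X → ε
So X is immediately nullable.
No further non-terminal can be added: every production for the remaining non-terminals contains a terminal or a non-nullable non-terminal.
Nullable = { 'X' }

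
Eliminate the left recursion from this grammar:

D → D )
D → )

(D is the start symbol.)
D is directly left-recursive. The standard transformation for
  A → A α₁ | ... | A α_m | β₁ | ... | β_n
is
  A  → β₁ A' | ... | β_n A'
  A' → α₁ A' | ... | α_m A' | ε

D → ) becomes D → ) D'
D → D ) becomes D' → ) D'
Add D' → ε

Resulting grammar:
D → ) D'
D' → ) D'
D' → ε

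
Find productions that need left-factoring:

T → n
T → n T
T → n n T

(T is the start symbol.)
Left-factoring is needed when two productions for the same non-terminal
share a common prefix on the right-hand side.

Productions for T:
  T → n
  T → n T
  T → n n T

Found common prefix 'n' in productions for T

Answer: Yes, T has productions with common prefix 'n'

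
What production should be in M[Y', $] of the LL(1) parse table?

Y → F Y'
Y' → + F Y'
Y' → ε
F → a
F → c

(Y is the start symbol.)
Y' → ε

To find M[Y', $], we find productions for Y' where $ is in the predict set (PREDICT(N → α) = (FIRST(α) \ {ε}) ∪ (FOLLOW(N) if α ⇒* ε)).

Relevant sets:
  FOLLOW(Y') = { $ }

Y' → + F Y': PREDICT = { '+' }
Y' → ε: PREDICT = { $ }
  $ is in predict set, so this production goes in M[Y', $]

M[Y', $] = Y' → ε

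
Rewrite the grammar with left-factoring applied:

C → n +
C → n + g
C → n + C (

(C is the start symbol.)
C → n + C'
C' → ε
C' → g
C' → C (

Left-factoring transforms A → αβ₁ | αβ₂ into A → αA' and A' → β₁ | β₂
(α is the longest common prefix among the alternatives). Repeat until
no nonterminal has two alternatives with a common prefix.

Round 1: C has alternatives sharing prefix 'n +'. Introduce C': C → n + C'
  Add: C' → ε
  Add: C' → g
  Add: C' → C (

No remaining common prefixes — done.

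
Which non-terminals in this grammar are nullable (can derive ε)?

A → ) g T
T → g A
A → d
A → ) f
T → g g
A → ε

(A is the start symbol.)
{ 'A' }

A non-terminal is nullable if it can derive ε (the empty string): either it has an ε-production, or it has a production whose right-hand side consists entirely of nullable non-terminals.

ε-productions: A → ε
So A is immediately nullable.
No further non-terminal can be added: every production for the remaining non-terminals contains a terminal or a non-nullable non-terminal.
Nullable = { 'A' }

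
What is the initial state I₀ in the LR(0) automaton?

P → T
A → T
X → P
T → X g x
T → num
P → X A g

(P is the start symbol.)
First, augment the grammar with P' → P
I₀ = CLOSURE({ [P' → . P] }):
  [P' → . P] has the dot before P: add [P → . T], [P → . X A g]
  [P → . T] has the dot before T: add [T → . X g x], [T → . num]
  [P → . X A g] has the dot before X: add [X → . P]
No further items can be added.

I₀ = { [P → . T], [P → . X A g], [P' → . P], [T → . X g x], [T → . num], [X → . P] }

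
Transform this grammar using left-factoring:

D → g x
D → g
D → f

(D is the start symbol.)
D → g D'
D' → x
D' → ε
D → f

Left-factoring transforms A → αβ₁ | αβ₂ into A → αA' and A' → β₁ | β₂
(α is the longest common prefix among the alternatives). Repeat until
no nonterminal has two alternatives with a common prefix.

Round 1: D has alternatives sharing prefix 'g'. Introduce D': D → g D'
  Add: D' → x
  Add: D' → ε

No remaining common prefixes — done.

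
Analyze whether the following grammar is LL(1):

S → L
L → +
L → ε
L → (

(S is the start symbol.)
Relevant sets:
  FOLLOW(L) = { $ }

For L:
  PREDICT(L → '+') = { '+' }
  PREDICT(L → ε) = { $ }
  PREDICT(L → '(') = { '(' }
S has a single production, so nothing to check there.

All predict sets are disjoint. The grammar IS LL(1).

Answer: Yes, the grammar is LL(1).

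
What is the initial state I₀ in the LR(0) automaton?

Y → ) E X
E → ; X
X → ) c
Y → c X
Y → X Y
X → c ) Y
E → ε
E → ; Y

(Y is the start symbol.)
{ [X → . ) c], [X → . c ) Y], [Y → . ) E X], [Y → . X Y], [Y → . c X], [Y' → . Y] }

First, augment the grammar with Y' → Y
I₀ = CLOSURE({ [Y' → . Y] }):
  [Y' → . Y] has the dot before Y: add [Y → . ) E X], [Y → . c X], [Y → . X Y]
  [Y → . X Y] has the dot before X: add [X → . ) c], [X → . c ) Y]
No further items can be added.

I₀ = { [X → . ) c], [X → . c ) Y], [Y → . ) E X], [Y → . X Y], [Y → . c X], [Y' → . Y] }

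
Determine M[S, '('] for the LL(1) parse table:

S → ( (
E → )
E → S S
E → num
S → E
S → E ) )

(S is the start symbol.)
To find M[S, '('], we find productions for S where '(' is in the predict set (PREDICT(N → α) = (FIRST(α) \ {ε}) ∪ (FOLLOW(N) if α ⇒* ε)).

Relevant sets:
  FIRST(E) = { '(', ')', 'num' }

S → ( (: PREDICT = { '(' }
  '(' is in predict set, so this production goes in M[S, '(']
S → E: PREDICT = { '(', ')', 'num' }
  '(' is in predict set, so this production goes in M[S, '(']
S → E ) ): PREDICT = { '(', ')', 'num' }
  '(' is in predict set, so this production goes in M[S, '(']

M[S, '('] = S → ( (, S → E, S → E ) )  (a multiply-defined cell — the grammar is not LL(1))

Answer: S → ( (, S → E, S → E ) )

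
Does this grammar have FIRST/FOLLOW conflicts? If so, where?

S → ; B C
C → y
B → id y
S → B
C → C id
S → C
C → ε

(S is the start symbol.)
A FIRST/FOLLOW conflict occurs when a non-terminal N has a nullable alternative N → β (β ⇒* ε) and another alternative N → α with FIRST(α) ∩ FOLLOW(N) ≠ ∅: on such a lookahead the parser cannot decide between expanding α and letting N vanish via β.

Nullable non-terminals: C, S.
FIRST sets used below: FIRST(C) = { 'id', 'y', ε }, FIRST(B) = { 'id' }

C: nullable alternative(s) C → ε; FOLLOW(C) = { $, 'id' }
  C → y: FIRST \ {ε} = { 'y' } — disjoint from FOLLOW(C)
  C → C id: FIRST \ {ε} = { 'id', 'y' } — overlaps FOLLOW(C) on { 'id' }: CONFLICT
  C → ε: FIRST \ {ε} = { } — this is the only nullable alternative, skip

S: nullable alternative(s) S → C; FOLLOW(S) = { $ }
  S → ; B C: FIRST \ {ε} = { ';' } — disjoint from FOLLOW(S)
  S → B: FIRST \ {ε} = { 'id' } — disjoint from FOLLOW(S)
  S → C: FIRST \ {ε} = { 'id', 'y' } — this is the only nullable alternative, skip

B has no nullable alternative, so no FIRST/FOLLOW check is needed there.

So the grammar has 1 FIRST/FOLLOW conflict (marked CONFLICT above).

Answer: Yes. C → C id with FOLLOW(C) on { 'id' }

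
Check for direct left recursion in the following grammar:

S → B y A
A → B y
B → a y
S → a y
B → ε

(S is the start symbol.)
No direct left recursion

S → B y A: starts with B
A → B y: starts with B
B → a y: starts with a
S → a y: starts with a
B → ε: starts with ε

No direct left recursion found.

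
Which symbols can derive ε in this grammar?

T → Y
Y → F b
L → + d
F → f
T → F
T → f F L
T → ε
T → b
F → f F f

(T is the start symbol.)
ε-productions: T → ε
So T is immediately nullable.
No further non-terminal can be added: every production for the remaining non-terminals contains a terminal or a non-nullable non-terminal.
Nullable = { 'T' }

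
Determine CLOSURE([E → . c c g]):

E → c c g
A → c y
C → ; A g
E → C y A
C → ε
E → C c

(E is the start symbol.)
Start with: [E → . c c g]
The dot precedes the terminal c, so nothing is added.

CLOSURE = { [E → . c c g] }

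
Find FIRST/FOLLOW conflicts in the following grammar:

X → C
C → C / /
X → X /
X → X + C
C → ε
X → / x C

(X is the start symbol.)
Yes. X → X '/' with FOLLOW(X) on { '+', '/' }; X → X '+' C with FOLLOW(X) on { '+', '/' }; X → '/' x C with FOLLOW(X) on { '/' }; C → C '/' '/' with FOLLOW(C) on { '/' }

A FIRST/FOLLOW conflict occurs when a non-terminal N has a nullable alternative N → β (β ⇒* ε) and another alternative N → α with FIRST(α) ∩ FOLLOW(N) ≠ ∅: on such a lookahead the parser cannot decide between expanding α and letting N vanish via β.

Nullable non-terminals: C, X.
FIRST sets used below: FIRST(C) = { '/', ε }, FIRST(X) = { '+', '/', ε }

C: nullable alternative(s) C → ε; FOLLOW(C) = { $, '+', '/' }
  C → C / /: FIRST \ {ε} = { '/' } — overlaps FOLLOW(C) on { '/' }: CONFLICT
  C → ε: FIRST \ {ε} = { } — this is the only nullable alternative, skip

X: nullable alternative(s) X → C; FOLLOW(X) = { $, '+', '/' }
  X → C: FIRST \ {ε} = { '/' } — this is the only nullable alternative, skip
  X → X /: FIRST \ {ε} = { '+', '/' } — overlaps FOLLOW(X) on { '+', '/' }: CONFLICT
  X → X + C: FIRST \ {ε} = { '+', '/' } — overlaps FOLLOW(X) on { '+', '/' }: CONFLICT
  X → / x C: FIRST \ {ε} = { '/' } — overlaps FOLLOW(X) on { '/' }: CONFLICT

So the grammar has 4 FIRST/FOLLOW conflicts (marked CONFLICT above).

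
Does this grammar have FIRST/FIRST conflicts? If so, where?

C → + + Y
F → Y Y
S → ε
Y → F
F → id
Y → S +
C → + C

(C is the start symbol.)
FIRST sets of the non-terminals at (or reachable through a nullable prefix from) the front of some alternative:
  FIRST(Y) = { '+', 'id' }
  FIRST(F) = { '+', 'id' }
  FIRST(S) = { ε }

Productions for C:
  C → + + Y: FIRST = { '+' }
  C → + C: FIRST = { '+' }
Productions for F:
  F → Y Y: FIRST = { '+', 'id' }
  F → id: FIRST = { 'id' }
Productions for Y:
  Y → F: FIRST = { '+', 'id' }
  Y → S +: FIRST = { '+' }
S has only one production, so no FIRST/FIRST conflict is possible there.

Conflict for C: C → + + Y and C → + C
  Overlap: { '+' }
Conflict for F: F → Y Y and F → id
  Overlap: { 'id' }
Conflict for Y: Y → F and Y → S +
  Overlap: { '+' }

Answer: Yes. C → '+' '+' Y / C → '+' C on { '+' }; F → Y Y / F → id on { 'id' }; Y → F / Y → S '+' on { '+' }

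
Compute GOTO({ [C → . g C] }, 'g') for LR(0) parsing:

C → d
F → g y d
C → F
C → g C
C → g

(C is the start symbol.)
GOTO(I, 'g') = CLOSURE({ [A → αX.β] : [A → α.Xβ] ∈ I, X = 'g' })

Items with dot before 'g', with the dot advanced:
  [C → . g C] → [C → g . C]
Closure of the advanced items:
  [C → g . C] has the dot before C: add [C → . d], [C → . F], [C → . g C], [C → . g]
  [C → . F] has the dot before F: add [F → . g y d]

GOTO = { [C → . F], [C → . d], [C → . g C], [C → . g], [C → g . C], [F → . g y d] }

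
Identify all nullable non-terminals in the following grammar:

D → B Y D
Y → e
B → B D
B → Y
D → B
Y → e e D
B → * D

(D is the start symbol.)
A non-terminal is nullable if it can derive ε (the empty string): either it has an ε-production, or it has a production whose right-hand side consists entirely of nullable non-terminals.

There are no ε-productions, so no non-terminal can derive ε.
No non-terminals are nullable.

Answer: None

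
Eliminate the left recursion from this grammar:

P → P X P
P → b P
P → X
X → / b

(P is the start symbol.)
P → b P P'
P → X P'
P' → X P P'
P' → ε
X → / b

P is directly left-recursive. The standard transformation for
  A → A α₁ | ... | A α_m | β₁ | ... | β_n
is
  A  → β₁ A' | ... | β_n A'
  A' → α₁ A' | ... | α_m A' | ε

P → b P becomes P → b P P'
P → X becomes P → X P'
P → P X P becomes P' → X P P'
Add P' → ε

Productions for other non-terminals are unchanged:
  X → / b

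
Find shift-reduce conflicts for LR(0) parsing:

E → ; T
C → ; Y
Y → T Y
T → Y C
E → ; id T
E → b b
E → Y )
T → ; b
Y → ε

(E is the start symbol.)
A shift-reduce conflict occurs when an LR(0) state has both:
  - a complete (reduce) item [A → α .] (dot at the end), and
  - a shift item [B → β . c γ] (dot before a terminal).

Augment with E' → E and build the canonical LR(0) collection (I0 = CLOSURE({[E' → . E]}), then GOTO on every symbol after a dot until no new states appear). It has 18 states:
  I0: { [E → . ; T], [E → . ; id T], [E → . Y )], [E → . b b], [E' → . E], [T → . ; b], [T → . Y C], [Y → . T Y], [Y → .] }  — shift, reduce
  I1: { [E → ; . T], [E → ; . id T], [T → . ; b], [T → . Y C], [T → ; . b], [Y → . T Y], [Y → .] }  — shift, reduce
  I2: { [E' → E .] }  — accept
  I3: { [T → . ; b], [T → . Y C], [Y → . T Y], [Y → .], [Y → T . Y] }  — shift, reduce
  I4: { [C → . ; Y], [E → Y . )], [T → Y . C] }  — shift
  I5: { [E → b . b] }  — shift
  I6: { [E → b b .] }  — reduce
  I7: { [E → Y ) .] }  — reduce
  I8: { [C → ; . Y], [T → . ; b], [T → . Y C], [Y → . T Y], [Y → .] }  — shift, reduce
  I9: { [T → Y C .] }  — reduce
  I10: { [T → ; . b] }  — shift
  I11: { [C → . ; Y], [C → ; Y .], [T → Y . C] }  — shift, reduce
  I12: { [T → ; b .] }  — reduce
  I13: { [C → . ; Y], [T → Y . C], [Y → T Y .] }  — shift, reduce
  I14: { [E → ; T .], [T → . ; b], [T → . Y C], [Y → . T Y], [Y → .], [Y → T . Y] }  — shift, 2 reduces
  I15: { [C → . ; Y], [T → Y . C] }  — shift
  I16: { [E → ; id . T], [T → . ; b], [T → . Y C], [Y → . T Y], [Y → .] }  — shift, reduce
  I17: { [E → ; id T .], [T → . ; b], [T → . Y C], [Y → . T Y], [Y → .], [Y → T . Y] }  — shift, 2 reduces

I0 contains reduce item [Y → .] and shift items [E → . ; T], [E → . ; id T], [E → . b b], [T → . ; b] — shift-reduce conflict.
I1 contains reduce item [Y → .] and shift items [E → ; . id T], [T → . ; b], [T → ; . b] — shift-reduce conflict.
I3 contains reduce item [Y → .] and shift item [T → . ; b] — shift-reduce conflict.
I8 contains reduce item [Y → .] and shift item [T → . ; b] — shift-reduce conflict.
I11 contains reduce item [C → ; Y .] and shift item [C → . ; Y] — shift-reduce conflict.
I13 contains reduce item [Y → T Y .] and shift item [C → . ; Y] — shift-reduce conflict.
I14 contains reduce items [E → ; T .], [Y → .] and shift item [T → . ; b] — shift-reduce conflict.
I16 contains reduce item [Y → .] and shift item [T → . ; b] — shift-reduce conflict.
I17 contains reduce items [E → ; id T .], [Y → .] and shift item [T → . ; b] — shift-reduce conflict.

Answer: Yes — I0: [Y → .] vs [E → . ; T]; I1: [Y → .] vs [E → ; . id T]; I3: [Y → .] vs [T → . ; b]; I8: [Y → .] vs [T → . ; b]; I11: [C → ; Y .] vs [C → . ; Y]; I13: [Y → T Y .] vs [C → . ; Y]; I14: [E → ; T .] vs [T → . ; b]; I16: [Y → .] vs [T → . ; b]; I17: [E → ; id T .] vs [T → . ; b]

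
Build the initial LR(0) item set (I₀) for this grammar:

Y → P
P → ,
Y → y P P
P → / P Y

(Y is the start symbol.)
{ [P → . ,], [P → . / P Y], [Y → . P], [Y → . y P P], [Y' → . Y] }

First, augment the grammar with Y' → Y
I₀ = CLOSURE({ [Y' → . Y] }):
  [Y' → . Y] has the dot before Y: add [Y → . P], [Y → . y P P]
  [Y → . P] has the dot before P: add [P → . ,], [P → . / P Y]
No further items can be added.

I₀ = { [P → . ,], [P → . / P Y], [Y → . P], [Y → . y P P], [Y' → . Y] }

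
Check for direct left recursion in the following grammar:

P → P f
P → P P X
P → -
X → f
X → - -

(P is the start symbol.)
Yes, P is left-recursive

Direct left recursion occurs when N → N α for some non-terminal N (the right-hand side begins with the left-hand side itself).

P → P f: LEFT RECURSIVE (starts with P)
P → P P X: LEFT RECURSIVE (starts with P)
P → -: starts with '-'
X → f: starts with f
X → - -: starts with '-'

The grammar has direct left recursion on: P.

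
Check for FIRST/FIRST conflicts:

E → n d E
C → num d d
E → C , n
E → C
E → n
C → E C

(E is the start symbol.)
A FIRST/FIRST conflict occurs when two productions N → α and N → β for the same non-terminal have FIRST(α) ∩ FIRST(β) ≠ ∅ (with ε ∈ FIRST of a nullable right-hand side, so two nullable alternatives also conflict).

FIRST sets of the non-terminals at (or reachable through a nullable prefix from) the front of some alternative:
  FIRST(C) = { 'n', 'num' }
  FIRST(E) = { 'n', 'num' }

Productions for E:
  E → n d E: FIRST = { 'n' }
  E → C , n: FIRST = { 'n', 'num' }
  E → C: FIRST = { 'n', 'num' }
  E → n: FIRST = { 'n' }
Productions for C:
  C → num d d: FIRST = { 'num' }
  C → E C: FIRST = { 'n', 'num' }

Conflict for E: E → n d E and E → C , n
  Overlap: { 'n' }
Conflict for E: E → n d E and E → C
  Overlap: { 'n' }
Conflict for E: E → n d E and E → n
  Overlap: { 'n' }
Conflict for E: E → C , n and E → C
  Overlap: { 'n', 'num' }
Conflict for E: E → C , n and E → n
  Overlap: { 'n' }
Conflict for E: E → C and E → n
  Overlap: { 'n' }
Conflict for C: C → num d d and C → E C
  Overlap: { 'num' }

Answer: Yes. E → n d E / E → C ',' n on { 'n' }; E → n d E / E → C on { 'n' }; E → n d E / E → n on { 'n' }; E → C ',' n / E → C on { 'n', 'num' }; E → C ',' n / E → n on { 'n' }; E → C / E → n on { 'n' }; C → num d d / C → E C on { 'num' }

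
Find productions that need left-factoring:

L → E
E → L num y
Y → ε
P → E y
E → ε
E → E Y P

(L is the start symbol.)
Left-factoring is needed when two productions for the same non-terminal
share a common prefix on the right-hand side.

Productions for E:
  E → L num y
  E → ε
  E → E Y P

No common prefixes found.

Answer: No, left-factoring is not needed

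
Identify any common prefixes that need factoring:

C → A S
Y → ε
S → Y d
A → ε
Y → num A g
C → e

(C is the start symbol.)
Left-factoring is needed when two productions for the same non-terminal
share a common prefix on the right-hand side.

Productions for C:
  C → A S
  C → e
Productions for Y:
  Y → ε
  Y → num A g

No common prefixes found.

Answer: No, left-factoring is not needed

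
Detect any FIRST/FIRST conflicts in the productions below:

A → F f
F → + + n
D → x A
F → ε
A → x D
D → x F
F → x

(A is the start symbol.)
Yes. A → F f / A → x D on { 'x' }; D → x A / D → x F on { 'x' }

FIRST sets of the non-terminals at (or reachable through a nullable prefix from) the front of some alternative:
  FIRST(F) = { '+', 'x', ε }

Productions for A:
  A → F f: FIRST = { '+', 'f', 'x' }
  A → x D: FIRST = { 'x' }
Productions for F:
  F → + + n: FIRST = { '+' }
  F → ε: FIRST = { ε }
  F → x: FIRST = { 'x' }
Productions for D:
  D → x A: FIRST = { 'x' }
  D → x F: FIRST = { 'x' }

Conflict for A: A → F f and A → x D
  Overlap: { 'x' }
Conflict for D: D → x A and D → x F
  Overlap: { 'x' }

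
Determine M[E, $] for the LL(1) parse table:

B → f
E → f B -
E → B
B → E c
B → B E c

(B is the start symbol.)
Empty (error entry)

To find M[E, $], we find productions for E where $ is in the predict set (PREDICT(N → α) = (FIRST(α) \ {ε}) ∪ (FOLLOW(N) if α ⇒* ε)).

Relevant sets:
  FIRST(B) = { 'f' }

E → f B -: PREDICT = { 'f' }
E → B: PREDICT = { 'f' }

M[E, $] is empty (no production applies)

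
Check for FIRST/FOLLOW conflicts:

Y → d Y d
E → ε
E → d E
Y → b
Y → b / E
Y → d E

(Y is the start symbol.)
Yes. E → d E with FOLLOW(E) on { 'd' }

A FIRST/FOLLOW conflict occurs when a non-terminal N has a nullable alternative N → β (β ⇒* ε) and another alternative N → α with FIRST(α) ∩ FOLLOW(N) ≠ ∅: on such a lookahead the parser cannot decide between expanding α and letting N vanish via β.

Nullable non-terminals: E.

E: nullable alternative(s) E → ε; FOLLOW(E) = { $, 'd' }
  E → ε: FIRST \ {ε} = { } — this is the only nullable alternative, skip
  E → d E: FIRST \ {ε} = { 'd' } — overlaps FOLLOW(E) on { 'd' }: CONFLICT

Y has no nullable alternative, so no FIRST/FOLLOW check is needed there.

So the grammar has 1 FIRST/FOLLOW conflict (marked CONFLICT above).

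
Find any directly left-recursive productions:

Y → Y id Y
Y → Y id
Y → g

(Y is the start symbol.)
Direct left recursion occurs when N → N α for some non-terminal N (the right-hand side begins with the left-hand side itself).

Y → Y id Y: LEFT RECURSIVE (starts with Y)
Y → Y id: LEFT RECURSIVE (starts with Y)
Y → g: starts with g

The grammar has direct left recursion on: Y.

Answer: Yes, Y is left-recursive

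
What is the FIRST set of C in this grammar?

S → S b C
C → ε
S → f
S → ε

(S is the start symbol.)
{ ε }

To compute FIRST(C), examine every production with C on the left-hand side, reading each right-hand side left to right until a non-nullable symbol is reached.

From C → ε:
  - ε-production, so ε ∈ FIRST(C)

Collecting: FIRST(C) = { ε }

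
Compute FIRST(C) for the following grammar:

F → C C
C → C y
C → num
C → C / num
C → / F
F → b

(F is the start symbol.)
{ '/', 'num' }

To compute FIRST(C), examine every production with C on the left-hand side, reading each right-hand side left to right until a non-nullable symbol is reached.

From C → C y:
  - C is the symbol being defined: contributes nothing new
    C is not nullable, so stop
From C → num:
  - num is a terminal: add 'num' and stop
From C → C / num:
  - C is the symbol being defined: contributes nothing new
    C is not nullable, so stop
From C → / F:
  - '/' is a terminal: add '/' and stop

Collecting: FIRST(C) = { '/', 'num' }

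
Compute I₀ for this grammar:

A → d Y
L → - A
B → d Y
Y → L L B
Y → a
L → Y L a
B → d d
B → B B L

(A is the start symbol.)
{ [A → . d Y], [A' → . A] }

First, augment the grammar with A' → A
I₀ = CLOSURE({ [A' → . A] }):
  [A' → . A] has the dot before A: add [A → . d Y]
No further items can be added.

I₀ = { [A → . d Y], [A' → . A] }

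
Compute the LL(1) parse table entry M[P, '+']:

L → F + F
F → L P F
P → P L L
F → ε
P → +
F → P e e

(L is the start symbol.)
To find M[P, '+'], we find productions for P where '+' is in the predict set (PREDICT(N → α) = (FIRST(α) \ {ε}) ∪ (FOLLOW(N) if α ⇒* ε)).

Relevant sets:
  FIRST(P) = { '+' }

P → P L L: PREDICT = { '+' }
  '+' is in predict set, so this production goes in M[P, '+']
P → +: PREDICT = { '+' }
  '+' is in predict set, so this production goes in M[P, '+']

M[P, '+'] = P → P L L, P → +  (a multiply-defined cell — the grammar is not LL(1))

Answer: P → P L L, P → +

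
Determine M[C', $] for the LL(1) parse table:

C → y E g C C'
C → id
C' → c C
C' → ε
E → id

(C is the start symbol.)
To find M[C', $], we find productions for C' where $ is in the predict set (PREDICT(N → α) = (FIRST(α) \ {ε}) ∪ (FOLLOW(N) if α ⇒* ε)).

Relevant sets:
  FOLLOW(C') = { $, 'c' }

C' → c C: PREDICT = { 'c' }
C' → ε: PREDICT = { $, 'c' }
  $ is in predict set, so this production goes in M[C', $]

M[C', $] = C' → ε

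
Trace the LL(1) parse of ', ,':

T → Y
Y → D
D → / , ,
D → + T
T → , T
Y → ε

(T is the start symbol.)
LL(1) parsing maintains a stack (initially the start symbol over $) and the input. At each step: if the stack top is a terminal, match it against the current input token; if it is a non-terminal N, replace it with the RHS of M[N, lookahead] (the unique production whose predict set contains the lookahead).

Stack is shown with the top on the left.

Stack  Input  Action
--------------------
T $    , , $  output T → , T
, T $  , , $  match ','
T $    , $    output T → , T
, T $  , $    match ','
T $    $      output T → Y
Y $    $      output Y → ε
$      $      accept

The string is accepted.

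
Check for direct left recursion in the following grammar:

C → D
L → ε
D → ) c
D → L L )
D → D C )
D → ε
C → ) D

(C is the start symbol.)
Yes, D is left-recursive

C → D: starts with D
L → ε: starts with ε
D → ) c: starts with ')'
D → L L ): starts with L
D → D C ): LEFT RECURSIVE (starts with D)
D → ε: starts with ε
C → ) D: starts with ')'

The grammar has direct left recursion on: D.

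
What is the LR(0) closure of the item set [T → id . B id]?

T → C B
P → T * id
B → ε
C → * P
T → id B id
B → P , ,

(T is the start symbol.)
Start with: [T → id . B id]
  [T → id . B id] has the dot before B: add [B → .], [B → . P , ,]
  [B → . P , ,] has the dot before P: add [P → . T * id]
  [P → . T * id] has the dot before T: add [T → . C B], [T → . id B id]
  [T → . C B] has the dot before C: add [C → . * P]
No further items can be added.

CLOSURE = { [B → . P , ,], [B → .], [C → . * P], [P → . T * id], [T → . C B], [T → . id B id], [T → id . B id] }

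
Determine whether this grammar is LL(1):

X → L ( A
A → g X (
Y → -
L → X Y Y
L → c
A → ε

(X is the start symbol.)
No. Predict set conflict for L: { 'c' }

A grammar is LL(1) if for each non-terminal N with multiple productions, the predict sets of those productions are pairwise disjoint, where PREDICT(N → α) = (FIRST(α) \ {ε}) ∪ (FOLLOW(N) if α ⇒* ε).

Relevant sets:
  FIRST(X) = { 'c' }
  FOLLOW(A) = { $, '(', '-' }

For A:
  PREDICT(A → g X '(') = { 'g' }
  PREDICT(A → ε) = { $, '(', '-' }
For L:
  PREDICT(L → X Y Y) = { 'c' }
  PREDICT(L → c) = { 'c' }
X, Y have a single production, so nothing to check there.

Conflict found: Predict set conflict for L: { 'c' }
The grammar is NOT LL(1).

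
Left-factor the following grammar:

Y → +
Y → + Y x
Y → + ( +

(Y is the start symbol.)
Left-factoring transforms A → αβ₁ | αβ₂ into A → αA' and A' → β₁ | β₂
(α is the longest common prefix among the alternatives). Repeat until
no nonterminal has two alternatives with a common prefix.

Round 1: Y has alternatives sharing prefix '+'. Introduce Y': Y → + Y'
  Add: Y' → ε
  Add: Y' → Y x
  Add: Y' → ( +

No remaining common prefixes — done.

Resulting grammar:
Y → + Y'
Y' → ε
Y' → Y x
Y' → ( +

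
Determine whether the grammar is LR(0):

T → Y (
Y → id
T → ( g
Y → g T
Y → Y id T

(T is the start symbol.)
Yes, the grammar is LR(0)

Augment with T' → T and build the canonical LR(0) collection (I0 = CLOSURE({[T' → . T]}), then GOTO on every symbol after a dot until no new states appear). It has 11 states:
  I0: { [T → . ( g], [T → . Y (], [T' → . T], [Y → . Y id T], [Y → . g T], [Y → . id] }  — shift
  I1: { [T → ( . g] }  — shift
  I2: { [T' → T .] }  — accept
  I3: { [T → Y . (], [Y → Y . id T] }  — shift
  I4: { [T → . ( g], [T → . Y (], [Y → . Y id T], [Y → . g T], [Y → . id], [Y → g . T] }  — shift
  I5: { [Y → id .] }  — reduce
  I6: { [Y → g T .] }  — reduce
  I7: { [T → Y ( .] }  — reduce
  I8: { [T → . ( g], [T → . Y (], [Y → . Y id T], [Y → . g T], [Y → . id], [Y → Y id . T] }  — shift
  I9: { [Y → Y id T .] }  — reduce
  I10: { [T → ( g .] }  — reduce

Every state is either a pure shift/goto state or contains exactly one complete item and nothing to shift — no conflicts. The grammar is LR(0).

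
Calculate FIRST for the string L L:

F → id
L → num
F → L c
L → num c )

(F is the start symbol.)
{ 'num' }

FIRST sets of the non-terminals involved (from the grammar, by fixed-point iteration):
  FIRST(L) = { 'num' }

To compute FIRST(L L), process the symbols left to right:
Symbol L is a non-terminal. Add FIRST(L) \ {ε} = { 'num' }
L is not nullable (ε ∉ FIRST(L)), so stop here.
FIRST(L L) = { 'num' }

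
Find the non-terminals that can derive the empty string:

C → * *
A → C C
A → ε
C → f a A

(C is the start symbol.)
{ 'A' }

A non-terminal is nullable if it can derive ε (the empty string): either it has an ε-production, or it has a production whose right-hand side consists entirely of nullable non-terminals.

ε-productions: A → ε
So A is immediately nullable.
No further non-terminal can be added: every production for the remaining non-terminals contains a terminal or a non-nullable non-terminal.
Nullable = { 'A' }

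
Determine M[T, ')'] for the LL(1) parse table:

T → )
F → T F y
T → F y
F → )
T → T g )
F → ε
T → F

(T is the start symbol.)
T → ), T → F y, T → T g ), T → F

To find M[T, ')'], we find productions for T where ')' is in the predict set (PREDICT(N → α) = (FIRST(α) \ {ε}) ∪ (FOLLOW(N) if α ⇒* ε)).

Relevant sets:
  FIRST(F) = { ')', 'g', 'y', ε }
  FIRST(T) = { ')', 'g', 'y', ε }
  FOLLOW(T) = { $, ')', 'g', 'y' }

T → ): PREDICT = { ')' }
  ')' is in predict set, so this production goes in M[T, ')']
T → F y: PREDICT = { ')', 'g', 'y' }
  ')' is in predict set, so this production goes in M[T, ')']
T → T g ): PREDICT = { ')', 'g', 'y' }
  ')' is in predict set, so this production goes in M[T, ')']
T → F: PREDICT = { $, ')', 'g', 'y' }
  ')' is in predict set, so this production goes in M[T, ')']

M[T, ')'] = T → ), T → F y, T → T g ), T → F  (a multiply-defined cell — the grammar is not LL(1))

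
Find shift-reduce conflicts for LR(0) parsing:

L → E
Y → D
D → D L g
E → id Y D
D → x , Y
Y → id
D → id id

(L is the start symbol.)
Augment with L' → L and build the canonical LR(0) collection (I0 = CLOSURE({[L' → . L]}), then GOTO on every symbol after a dot until no new states appear). It has 15 states:
  I0: { [E → . id Y D], [L → . E], [L' → . L] }  — shift
  I1: { [L → E .] }  — reduce
  I2: { [L' → L .] }  — accept
  I3: { [D → . D L g], [D → . id id], [D → . x , Y], [E → id . Y D], [Y → . D], [Y → . id] }  — shift
  I4: { [D → D . L g], [E → . id Y D], [L → . E], [Y → D .] }  — shift, reduce
  I5: { [D → . D L g], [D → . id id], [D → . x , Y], [E → id Y . D] }  — shift
  I6: { [D → id . id], [Y → id .] }  — shift, reduce
  I7: { [D → x . , Y] }  — shift
  I8: { [D → . D L g], [D → . id id], [D → . x , Y], [D → x , . Y], [Y → . D], [Y → . id] }  — shift
  I9: { [D → x , Y .] }  — reduce
  I10: { [D → id id .] }  — reduce
  I11: { [D → D . L g], [E → . id Y D], [E → id Y D .], [L → . E] }  — shift, reduce
  I12: { [D → id . id] }  — shift
  I13: { [D → D L . g] }  — shift
  I14: { [D → D L g .] }  — reduce

I4 contains reduce item [Y → D .] and shift item [E → . id Y D] — shift-reduce conflict.
I6 contains reduce item [Y → id .] and shift item [D → id . id] — shift-reduce conflict.
I11 contains reduce item [E → id Y D .] and shift item [E → . id Y D] — shift-reduce conflict.

Answer: Yes — I4: [Y → D .] vs [E → . id Y D]; I6: [Y → id .] vs [D → id . id]; I11: [E → id Y D .] vs [E → . id Y D]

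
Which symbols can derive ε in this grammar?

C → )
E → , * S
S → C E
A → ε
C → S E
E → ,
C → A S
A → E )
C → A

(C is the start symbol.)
A non-terminal is nullable if it can derive ε (the empty string): either it has an ε-production, or it has a production whose right-hand side consists entirely of nullable non-terminals.

ε-productions: A → ε
So A is immediately nullable.
C → A: every symbol on the right is nullable, so C is nullable too.
No further non-terminal can be added: every production for the remaining non-terminals contains a terminal or a non-nullable non-terminal.
Nullable = { 'A', 'C' }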